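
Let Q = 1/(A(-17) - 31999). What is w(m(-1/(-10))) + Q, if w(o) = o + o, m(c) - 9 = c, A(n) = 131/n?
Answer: 49514289/2720570 ≈ 18.200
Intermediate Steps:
m(c) = 9 + c
w(o) = 2*o
Q = -17/544114 (Q = 1/(131/(-17) - 31999) = 1/(131*(-1/17) - 31999) = 1/(-131/17 - 31999) = 1/(-544114/17) = -17/544114 ≈ -3.1243e-5)
w(m(-1/(-10))) + Q = 2*(9 - 1/(-10)) - 17/544114 = 2*(9 - 1*(-⅒)) - 17/544114 = 2*(9 + ⅒) - 17/544114 = 2*(91/10) - 17/544114 = 91/5 - 17/544114 = 49514289/2720570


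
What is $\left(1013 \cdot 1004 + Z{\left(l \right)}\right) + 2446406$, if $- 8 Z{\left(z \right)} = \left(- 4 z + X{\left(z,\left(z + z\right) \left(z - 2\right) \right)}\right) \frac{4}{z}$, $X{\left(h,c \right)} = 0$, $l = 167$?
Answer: $3463460$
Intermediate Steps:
$Z{\left(z \right)} = 2$ ($Z{\left(z \right)} = - \frac{\left(- 4 z + 0\right) \frac{4}{z}}{8} = - \frac{- 4 z \frac{4}{z}}{8} = \left(- \frac{1}{8}\right) \left(-16\right) = 2$)
$\left(1013 \cdot 1004 + Z{\left(l \right)}\right) + 2446406 = \left(1013 \cdot 1004 + 2\right) + 2446406 = \left(1017052 + 2\right) + 2446406 = 1017054 + 2446406 = 3463460$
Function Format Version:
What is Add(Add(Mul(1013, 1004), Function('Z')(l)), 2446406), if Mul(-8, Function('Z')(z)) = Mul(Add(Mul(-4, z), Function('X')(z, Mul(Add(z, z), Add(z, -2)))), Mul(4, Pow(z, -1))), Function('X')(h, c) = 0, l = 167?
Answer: 3463460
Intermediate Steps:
Function('Z')(z) = 2 (Function('Z')(z) = Mul(Rational(-1, 8), Mul(Add(Mul(-4, z), 0), Mul(4, Pow(z, -1)))) = Mul(Rational(-1, 8), Mul(Mul(-4, z), Mul(4, Pow(z, -1)))) = Mul(Rational(-1, 8), -16) = 2)
Add(Add(Mul(1013, 1004), Function('Z')(l)), 2446406) = Add(Add(Mul(1013, 1004), 2), 2446406) = Add(Add(1017052, 2), 2446406) = Add(1017054, 2446406) = 3463460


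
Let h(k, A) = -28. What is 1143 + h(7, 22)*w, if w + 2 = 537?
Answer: -13837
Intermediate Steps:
w = 535 (w = -2 + 537 = 535)
1143 + h(7, 22)*w = 1143 - 28*535 = 1143 - 14980 = -13837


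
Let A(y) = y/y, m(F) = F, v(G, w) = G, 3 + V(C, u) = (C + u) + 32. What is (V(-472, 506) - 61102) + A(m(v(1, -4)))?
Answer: -61038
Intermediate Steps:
V(C, u) = 29 + C + u (V(C, u) = -3 + ((C + u) + 32) = -3 + (32 + C + u) = 29 + C + u)
A(y) = 1
(V(-472, 506) - 61102) + A(m(v(1, -4))) = ((29 - 472 + 506) - 61102) + 1 = (63 - 61102) + 1 = -61039 + 1 = -61038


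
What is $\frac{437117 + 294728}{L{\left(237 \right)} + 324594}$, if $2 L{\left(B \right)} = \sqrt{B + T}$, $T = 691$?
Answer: $\frac{118776247965}{52680632302} - \frac{731845 \sqrt{58}}{52680632302} \approx 2.2545$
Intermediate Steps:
$L{\left(B \right)} = \frac{\sqrt{691 + B}}{2}$ ($L{\left(B \right)} = \frac{\sqrt{B + 691}}{2} = \frac{\sqrt{691 + B}}{2}$)
$\frac{437117 + 294728}{L{\left(237 \right)} + 324594} = \frac{437117 + 294728}{\frac{\sqrt{691 + 237}}{2} + 324594} = \frac{731845}{\frac{\sqrt{928}}{2} + 324594} = \frac{731845}{\frac{4 \sqrt{58}}{2} + 324594} = \frac{731845}{2 \sqrt{58} + 324594} = \frac{731845}{324594 + 2 \sqrt{58}}$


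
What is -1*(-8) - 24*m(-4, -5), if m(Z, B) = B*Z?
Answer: -472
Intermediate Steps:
-1*(-8) - 24*m(-4, -5) = -1*(-8) - (-120)*(-4) = 8 - 24*20 = 8 - 480 = -472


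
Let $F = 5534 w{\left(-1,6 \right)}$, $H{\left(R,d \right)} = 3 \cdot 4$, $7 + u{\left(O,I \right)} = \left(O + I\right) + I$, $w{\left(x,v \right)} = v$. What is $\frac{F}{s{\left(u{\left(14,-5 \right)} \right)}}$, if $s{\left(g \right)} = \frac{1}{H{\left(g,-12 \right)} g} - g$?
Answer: $\frac{1195344}{107} \approx 11171.0$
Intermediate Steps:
$u{\left(O,I \right)} = -7 + O + 2 I$ ($u{\left(O,I \right)} = -7 + \left(\left(O + I\right) + I\right) = -7 + \left(\left(I + O\right) + I\right) = -7 + \left(O + 2 I\right) = -7 + O + 2 I$)
$H{\left(R,d \right)} = 12$
$F = 33204$ ($F = 5534 \cdot 6 = 33204$)
$s{\left(g \right)} = - g + \frac{1}{12 g}$ ($s{\left(g \right)} = \frac{1}{12 g} - g = - g + \frac{1}{12 g}$)
$\frac{F}{s{\left(u{\left(14,-5 \right)} \right)}} = \frac{33204}{- (-7 + 14 + 2 \left(-5\right)) + \frac{1}{12 \left(-7 + 14 + 2 \left(-5\right)\right)}} = \frac{33204}{- (-7 + 14 - 10) + \frac{1}{12 \left(-7 + 14 - 10\right)}} = \frac{33204}{\left(-1\right) \left(-3\right) + \frac{1}{12 \left(-3\right)}} = \frac{33204}{3 + \frac{1}{12} \left(- \frac{1}{3}\right)} = \frac{33204}{3 - \frac{1}{36}} = \frac{33204}{\frac{107}{36}} = 33204 \cdot \frac{36}{107} = \frac{1195344}{107}$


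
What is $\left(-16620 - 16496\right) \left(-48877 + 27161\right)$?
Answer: $719147056$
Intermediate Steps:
$\left(-16620 - 16496\right) \left(-48877 + 27161\right) = \left(-33116\right) \left(-21716\right) = 719147056$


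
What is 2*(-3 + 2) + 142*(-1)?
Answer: -144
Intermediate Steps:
2*(-3 + 2) + 142*(-1) = 2*(-1) - 142 = -2 - 142 = -144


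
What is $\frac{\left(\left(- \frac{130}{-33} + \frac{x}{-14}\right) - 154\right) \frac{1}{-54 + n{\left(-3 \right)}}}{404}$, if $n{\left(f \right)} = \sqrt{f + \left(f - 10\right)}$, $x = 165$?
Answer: $\frac{672957}{91208656} + \frac{74773 i}{136812984} \approx 0.0073782 + 0.00054653 i$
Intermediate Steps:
$n{\left(f \right)} = \sqrt{-10 + 2 f}$ ($n{\left(f \right)} = \sqrt{f + \left(f - 10\right)} = \sqrt{f + \left(-10 + f\right)} = \sqrt{-10 + 2 f}$)
$\frac{\left(\left(- \frac{130}{-33} + \frac{x}{-14}\right) - 154\right) \frac{1}{-54 + n{\left(-3 \right)}}}{404} = \frac{\left(\left(- \frac{130}{-33} + \frac{165}{-14}\right) - 154\right) \frac{1}{-54 + \sqrt{-10 + 2 \left(-3\right)}}}{404} = \frac{\left(\left(-130\right) \left(- \frac{1}{33}\right) + 165 \left(- \frac{1}{14}\right)\right) - 154}{-54 + \sqrt{-10 - 6}} \cdot \frac{1}{404} = \frac{\left(\frac{130}{33} - \frac{165}{14}\right) - 154}{-54 + \sqrt{-16}} \cdot \frac{1}{404} = \frac{- \frac{3625}{462} - 154}{-54 + 4 i} \frac{1}{404} = - \frac{74773 \frac{-54 - 4 i}{2932}}{462} \cdot \frac{1}{404} = - \frac{74773 \left(-54 - 4 i\right)}{1354584} \cdot \frac{1}{404} = - \frac{74773 \left(-54 - 4 i\right)}{547251936}$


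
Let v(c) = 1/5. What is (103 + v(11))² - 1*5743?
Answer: 122681/25 ≈ 4907.2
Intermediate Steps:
v(c) = ⅕
(103 + v(11))² - 1*5743 = (103 + ⅕)² - 1*5743 = (516/5)² - 5743 = 266256/25 - 5743 = 122681/25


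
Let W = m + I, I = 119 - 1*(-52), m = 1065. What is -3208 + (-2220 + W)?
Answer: -4192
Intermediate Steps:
I = 171 (I = 119 + 52 = 171)
W = 1236 (W = 1065 + 171 = 1236)
-3208 + (-2220 + W) = -3208 + (-2220 + 1236) = -3208 - 984 = -4192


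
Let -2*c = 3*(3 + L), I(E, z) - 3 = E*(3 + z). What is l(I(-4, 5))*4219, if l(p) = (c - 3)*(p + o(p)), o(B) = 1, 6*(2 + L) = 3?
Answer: 620193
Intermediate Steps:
L = -3/2 (L = -2 + (⅙)*3 = -2 + ½ = -3/2 ≈ -1.5000)
I(E, z) = 3 + E*(3 + z)
c = -9/4 (c = -3*(3 - 3/2)/2 = -3*3/(2*2) = -½*9/2 = -9/4 ≈ -2.2500)
l(p) = -21/4 - 21*p/4 (l(p) = (-9/4 - 3)*(p + 1) = -21*(1 + p)/4 = -21/4 - 21*p/4)
l(I(-4, 5))*4219 = (-21/4 - 21*(3 + 3*(-4) - 4*5)/4)*4219 = (-21/4 - 21*(3 - 12 - 20)/4)*4219 = (-21/4 - 21/4*(-29))*4219 = (-21/4 + 609/4)*4219 = 147*4219 = 620193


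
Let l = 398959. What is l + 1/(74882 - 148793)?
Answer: 29487458648/73911 ≈ 3.9896e+5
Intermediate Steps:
l + 1/(74882 - 148793) = 398959 + 1/(74882 - 148793) = 398959 + 1/(-73911) = 398959 - 1/73911 = 29487458648/73911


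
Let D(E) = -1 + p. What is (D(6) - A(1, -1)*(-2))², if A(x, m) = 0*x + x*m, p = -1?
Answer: 16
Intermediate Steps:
D(E) = -2 (D(E) = -1 - 1 = -2)
A(x, m) = m*x (A(x, m) = 0 + m*x = m*x)
(D(6) - A(1, -1)*(-2))² = (-2 - (-1)*(-2))² = (-2 - 1*(-1)*(-2))² = (-2 + 1*(-2))² = (-2 - 2)² = (-4)² = 16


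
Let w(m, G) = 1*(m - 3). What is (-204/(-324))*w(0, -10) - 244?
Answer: -2213/9 ≈ -245.89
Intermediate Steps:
w(m, G) = -3 + m (w(m, G) = 1*(-3 + m) = -3 + m)
(-204/(-324))*w(0, -10) - 244 = (-204/(-324))*(-3 + 0) - 244 = -204*(-1/324)*(-3) - 244 = (17/27)*(-3) - 244 = -17/9 - 244 = -2213/9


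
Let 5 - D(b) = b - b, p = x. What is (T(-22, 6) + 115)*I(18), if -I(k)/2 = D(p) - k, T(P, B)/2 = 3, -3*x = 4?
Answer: 3146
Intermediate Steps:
x = -4/3 (x = -1/3*4 = -4/3 ≈ -1.3333)
T(P, B) = 6 (T(P, B) = 2*3 = 6)
p = -4/3 ≈ -1.3333
D(b) = 5 (D(b) = 5 - (b - b) = 5 - 1*0 = 5 + 0 = 5)
I(k) = -10 + 2*k (I(k) = -2*(5 - k) = -10 + 2*k)
(T(-22, 6) + 115)*I(18) = (6 + 115)*(-10 + 2*18) = 121*(-10 + 36) = 121*26 = 3146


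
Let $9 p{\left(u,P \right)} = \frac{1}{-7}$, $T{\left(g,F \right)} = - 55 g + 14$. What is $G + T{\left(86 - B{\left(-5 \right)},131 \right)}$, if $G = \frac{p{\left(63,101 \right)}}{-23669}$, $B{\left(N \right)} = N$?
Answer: $- \frac{7442314676}{1491147} \approx -4991.0$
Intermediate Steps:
$T{\left(g,F \right)} = 14 - 55 g$
$p{\left(u,P \right)} = - \frac{1}{63}$ ($p{\left(u,P \right)} = \frac{1}{9 \left(-7\right)} = \frac{1}{9} \left(- \frac{1}{7}\right) = - \frac{1}{63}$)
$G = \frac{1}{1491147}$ ($G = - \frac{1}{63 \left(-23669\right)} = \left(- \frac{1}{63}\right) \left(- \frac{1}{23669}\right) = \frac{1}{1491147} \approx 6.7063 \cdot 10^{-7}$)
$G + T{\left(86 - B{\left(-5 \right)},131 \right)} = \frac{1}{1491147} + \left(14 - 55 \left(86 - -5\right)\right) = \frac{1}{1491147} + \left(14 - 55 \left(86 + 5\right)\right) = \frac{1}{1491147} + \left(14 - 5005\right) = \frac{1}{1491147} - 4991 = - \frac{7442314676}{1491147}$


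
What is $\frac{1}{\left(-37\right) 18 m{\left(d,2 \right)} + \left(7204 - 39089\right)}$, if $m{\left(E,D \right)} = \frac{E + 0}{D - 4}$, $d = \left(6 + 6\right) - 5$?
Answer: $- \frac{1}{29554} \approx -3.3836 \cdot 10^{-5}$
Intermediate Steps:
$d = 7$ ($d = 12 - 5 = 7$)
$m{\left(E,D \right)} = \frac{E}{-4 + D}$
$\frac{1}{\left(-37\right) 18 m{\left(d,2 \right)} + \left(7204 - 39089\right)} = \frac{1}{\left(-37\right) 18 \frac{7}{-4 + 2} + \left(7204 - 39089\right)} = \frac{1}{- 666 \frac{7}{-2} + \left(7204 - 39089\right)} = \frac{1}{- 666 \cdot 7 \left(- \frac{1}{2}\right) - 31885} = \frac{1}{\left(-666\right) \left(- \frac{7}{2}\right) - 31885} = \frac{1}{2331 - 31885} = \frac{1}{-29554} = - \frac{1}{29554}$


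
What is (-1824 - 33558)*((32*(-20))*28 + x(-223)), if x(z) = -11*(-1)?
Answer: 633656238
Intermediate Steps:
x(z) = 11
(-1824 - 33558)*((32*(-20))*28 + x(-223)) = (-1824 - 33558)*((32*(-20))*28 + 11) = -35382*(-640*28 + 11) = -35382*(-17920 + 11) = -35382*(-17909) = 633656238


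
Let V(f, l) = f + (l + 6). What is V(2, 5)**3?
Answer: 2197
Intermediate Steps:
V(f, l) = 6 + f + l (V(f, l) = f + (6 + l) = 6 + f + l)
V(2, 5)**3 = (6 + 2 + 5)**3 = 13**3 = 2197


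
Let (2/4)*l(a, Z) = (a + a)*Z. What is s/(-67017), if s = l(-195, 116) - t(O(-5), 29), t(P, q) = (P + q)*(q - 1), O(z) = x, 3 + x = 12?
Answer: 91544/67017 ≈ 1.3660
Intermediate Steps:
x = 9 (x = -3 + 12 = 9)
O(z) = 9
l(a, Z) = 4*Z*a (l(a, Z) = 2*((a + a)*Z) = 2*((2*a)*Z) = 2*(2*Z*a) = 4*Z*a)
t(P, q) = (-1 + q)*(P + q) (t(P, q) = (P + q)*(-1 + q) = (-1 + q)*(P + q))
s = -91544 (s = 4*116*(-195) - (29**2 - 1*9 - 1*29 + 9*29) = -90480 - (841 - 9 - 29 + 261) = -90480 - 1*1064 = -90480 - 1064 = -91544)
s/(-67017) = -91544/(-67017) = -91544*(-1/67017) = 91544/67017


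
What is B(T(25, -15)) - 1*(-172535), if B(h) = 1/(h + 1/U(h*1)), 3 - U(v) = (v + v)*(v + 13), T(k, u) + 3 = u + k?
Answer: 334373107/1938 ≈ 1.7254e+5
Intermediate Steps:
T(k, u) = -3 + k + u (T(k, u) = -3 + (u + k) = -3 + (k + u) = -3 + k + u)
U(v) = 3 - 2*v*(13 + v) (U(v) = 3 - (v + v)*(v + 13) = 3 - 2*v*(13 + v))
B(h) = 1/(h + 1/(3 - 26*h - 2*h²))
B(T(25, -15)) - 1*(-172535) = (-3 + 2*(-3 + 25 - 15)² + 26*(-3 + 25 - 15))/(-1 + (-3 + 25 - 15)*(-3 + 2*(-3 + 25 - 15)² + 26*(-3 + 25 - 15))) - 1*(-172535) = (-3 + 2*7² + 26*7)/(-1 + 7*(-3 + 2*7² + 26*7)) + 172535 = (-3 + 2*49 + 182)/(-1 + 7*(-3 + 2*49 + 182)) + 172535 = (-3 + 98 + 182)/(-1 + 7*(-3 + 98 + 182)) + 172535 = 277/(-1 + 7*277) + 172535 = 277/(-1 + 1939) + 172535 = 277/1938 + 172535 = 334373107/1938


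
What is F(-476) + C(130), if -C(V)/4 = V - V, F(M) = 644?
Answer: 644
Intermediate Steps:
C(V) = 0 (C(V) = -4*(V - V) = -4*0 = 0)
F(-476) + C(130) = 644 + 0 = 644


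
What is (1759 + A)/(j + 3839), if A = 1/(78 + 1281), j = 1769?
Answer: 1195241/3810636 ≈ 0.31366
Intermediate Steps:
A = 1/1359 ≈ 0.00073584
(1759 + A)/(j + 3839) = (1759 + 1/1359)/(1769 + 3839) = (2390482/1359)/5608 = (2390482/1359)*(1/5608) = 1195241/3810636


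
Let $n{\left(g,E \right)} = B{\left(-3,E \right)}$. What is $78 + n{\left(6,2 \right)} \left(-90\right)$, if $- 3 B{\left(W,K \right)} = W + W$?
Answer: $-102$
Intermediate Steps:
$B{\left(W,K \right)} = - \frac{2 W}{3}$ ($B{\left(W,K \right)} = - \frac{W + W}{3} = - \frac{2 W}{3}$)
$n{\left(g,E \right)} = 2$ ($n{\left(g,E \right)} = \left(- \frac{2}{3}\right) \left(-3\right) = 2$)
$78 + n{\left(6,2 \right)} \left(-90\right) = 78 + 2 \left(-90\right) = 78 - 180 = -102$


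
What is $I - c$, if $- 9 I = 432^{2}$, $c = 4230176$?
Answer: $-4250912$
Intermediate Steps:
$I = -20736$ ($I = - \frac{432^{2}}{9} = \left(- \frac{1}{9}\right) 186624 = -20736$)
$I - c = -20736 - 4230176 = -4250912$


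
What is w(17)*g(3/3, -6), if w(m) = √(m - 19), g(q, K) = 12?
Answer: 12*I*√2 ≈ 16.971*I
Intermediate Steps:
w(m) = √(-19 + m)
w(17)*g(3/3, -6) = √(-19 + 17)*12 = √(-2)*12 = (I*√2)*12 = 12*I*√2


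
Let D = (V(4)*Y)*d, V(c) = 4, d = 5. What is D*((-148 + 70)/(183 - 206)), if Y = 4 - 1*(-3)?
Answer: 10920/23 ≈ 474.78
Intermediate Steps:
Y = 7 (Y = 4 + 3 = 7)
D = 140 (D = (4*7)*5 = 28*5 = 140)
D*((-148 + 70)/(183 - 206)) = 140*((-148 + 70)/(183 - 206)) = 140*(-78/(-23)) = 140*(-78*(-1/23)) = 140*(78/23) = 10920/23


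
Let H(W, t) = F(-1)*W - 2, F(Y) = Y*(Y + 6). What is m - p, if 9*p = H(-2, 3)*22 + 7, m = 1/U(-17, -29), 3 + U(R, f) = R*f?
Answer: -29887/1470 ≈ -20.331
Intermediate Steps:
U(R, f) = -3 + R*f
F(Y) = Y*(6 + Y)
H(W, t) = -2 - 5*W (H(W, t) = (-(6 - 1))*W - 2 = (-1*5)*W - 2 = -5*W - 2 = -2 - 5*W)
m = 1/490 (m = 1/(-3 - 17*(-29)) = 1/(-3 + 493) = 1/490 ≈ 0.0020408)
p = 61/3 (p = ((-2 - 5*(-2))*22 + 7)/9 = ((-2 + 10)*22 + 7)/9 = (8*22 + 7)/9 = (176 + 7)/9 = (⅑)*183 = 61/3 ≈ 20.333)
m - p = 1/490 - 1*61/3 = 1/490 - 61/3 = -29887/1470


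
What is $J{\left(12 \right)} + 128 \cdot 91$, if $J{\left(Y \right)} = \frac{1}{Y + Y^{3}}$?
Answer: $\frac{20267521}{1740} \approx 11648.0$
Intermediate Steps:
$J{\left(12 \right)} + 128 \cdot 91 = \frac{1}{12 + 12^{3}} + 128 \cdot 91 = \frac{1}{12 + 1728} + 11648 = \frac{1}{1740} + 11648 = \frac{20267521}{1740}$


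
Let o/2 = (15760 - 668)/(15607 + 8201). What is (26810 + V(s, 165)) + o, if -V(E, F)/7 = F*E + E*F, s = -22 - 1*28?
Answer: 423518333/2976 ≈ 1.4231e+5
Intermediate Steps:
s = -50 (s = -22 - 28 = -50)
V(E, F) = -14*E*F (V(E, F) = -7*(F*E + E*F) = -7*(E*F + E*F) = -14*E*F)
o = 3773/2976 (o = 2*((15760 - 668)/(15607 + 8201)) = 2*(15092/23808) = 2*(15092*(1/23808)) = 2*(3773/5952) = 3773/2976 ≈ 1.2678)
(26810 + V(s, 165)) + o = (26810 - 14*(-50)*165) + 3773/2976 = (26810 + 115500) + 3773/2976 = 142310 + 3773/2976 = 423518333/2976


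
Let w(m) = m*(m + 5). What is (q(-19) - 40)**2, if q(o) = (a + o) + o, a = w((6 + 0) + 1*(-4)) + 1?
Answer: 3969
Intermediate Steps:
w(m) = m*(5 + m)
a = 15 (a = ((6 + 0) + 1*(-4))*(5 + ((6 + 0) + 1*(-4))) + 1 = (6 - 4)*(5 + (6 - 4)) + 1 = 2*(5 + 2) + 1 = 2*7 + 1 = 14 + 1 = 15)
q(o) = 15 + 2*o (q(o) = (15 + o) + o = 15 + 2*o)
(q(-19) - 40)**2 = ((15 + 2*(-19)) - 40)**2 = ((15 - 38) - 40)**2 = (-23 - 40)**2 = (-63)**2 = 3969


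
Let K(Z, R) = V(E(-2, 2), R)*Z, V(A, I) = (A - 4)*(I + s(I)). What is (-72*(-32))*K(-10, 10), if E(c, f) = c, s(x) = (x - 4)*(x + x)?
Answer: 17971200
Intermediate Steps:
s(x) = 2*x*(-4 + x) (s(x) = (-4 + x)*(2*x) = 2*x*(-4 + x))
V(A, I) = (-4 + A)*(I + 2*I*(-4 + I)) (V(A, I) = (A - 4)*(I + 2*I*(-4 + I)) = (-4 + A)*(I + 2*I*(-4 + I)))
K(Z, R) = R*Z*(42 - 12*R) (K(Z, R) = (R*(28 - 2 - 8*R + 2*(-2)*(-4 + R)))*Z = (R*(28 - 2 - 8*R + (16 - 4*R)))*Z = (R*(42 - 12*R))*Z = R*Z*(42 - 12*R))
(-72*(-32))*K(-10, 10) = (-72*(-32))*(6*10*(-10)*(7 - 2*10)) = 2304*(6*10*(-10)*(7 - 20)) = 2304*(6*10*(-10)*(-13)) = 2304*7800 = 17971200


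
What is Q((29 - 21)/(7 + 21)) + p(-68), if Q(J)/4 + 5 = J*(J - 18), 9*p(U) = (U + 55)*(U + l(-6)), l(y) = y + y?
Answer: 33212/441 ≈ 75.311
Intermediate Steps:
l(y) = 2*y
p(U) = (-12 + U)*(55 + U)/9 (p(U) = ((U + 55)*(U + 2*(-6)))/9 = ((55 + U)*(U - 12))/9 = ((55 + U)*(-12 + U))/9 = ((-12 + U)*(55 + U))/9 = (-12 + U)*(55 + U)/9)
Q(J) = -20 + 4*J*(-18 + J) (Q(J) = -20 + 4*(J*(J - 18)) = -20 + 4*(J*(-18 + J)) = -20 + 4*J*(-18 + J))
Q((29 - 21)/(7 + 21)) + p(-68) = (-20 - 72*(29 - 21)/(7 + 21) + 4*((29 - 21)/(7 + 21))²) + (-220/3 + (⅑)*(-68)² + (43/9)*(-68)) = (-20 - 576/28 + 4*(8/28)²) + (-220/3 + (⅑)*4624 - 2924/9) = (-20 - 576/28 + 4*(8*(1/28))²) + (-220/3 + 4624/9 - 2924/9) = (-20 - 72*2/7 + 4*(2/7)²) + 1040/9 = (-20 - 144/7 + 4*(4/49)) + 1040/9 = (-20 - 144/7 + 16/49) + 1040/9 = -1972/49 + 1040/9 = 33212/441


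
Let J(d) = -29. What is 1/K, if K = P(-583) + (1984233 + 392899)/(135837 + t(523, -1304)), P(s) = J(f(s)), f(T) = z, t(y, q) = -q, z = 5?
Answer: -137141/1599957 ≈ -0.085715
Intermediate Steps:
f(T) = 5
P(s) = -29
K = -1599957/137141 (K = -29 + (1984233 + 392899)/(135837 - 1*(-1304)) = -29 + 2377132/(135837 + 1304) = -29 + 2377132/137141 = -1599957/137141 ≈ -11.667)
1/K = 1/(-1599957/137141) = -137141/1599957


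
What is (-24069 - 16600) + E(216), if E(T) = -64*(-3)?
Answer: -40477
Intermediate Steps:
E(T) = 192
(-24069 - 16600) + E(216) = (-24069 - 16600) + 192 = -40669 + 192 = -40477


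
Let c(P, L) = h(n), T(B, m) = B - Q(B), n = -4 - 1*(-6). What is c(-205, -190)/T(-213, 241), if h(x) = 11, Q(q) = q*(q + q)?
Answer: -11/90951 ≈ -0.00012094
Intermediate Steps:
Q(q) = 2*q**2 (Q(q) = q*(2*q) = 2*q**2)
n = 2 (n = -4 + 6 = 2)
T(B, m) = B - 2*B**2
c(P, L) = 11
c(-205, -190)/T(-213, 241) = 11/((-213*(1 - 2*(-213)))) = 11/((-213*(1 + 426))) = 11/((-213*427)) = 11/(-90951) = 11*(-1/90951) = -11/90951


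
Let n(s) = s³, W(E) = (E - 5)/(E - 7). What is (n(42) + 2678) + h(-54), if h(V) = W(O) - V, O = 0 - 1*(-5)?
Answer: 76820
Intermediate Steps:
O = 5 (O = 0 + 5 = 5)
W(E) = (-5 + E)/(-7 + E)
h(V) = -V (h(V) = (-5 + 5)/(-7 + 5) - V = 0/(-2) - V = -½*0 - V = 0 - V = -V)
(n(42) + 2678) + h(-54) = (42³ + 2678) - 1*(-54) = (74088 + 2678) + 54 = 76766 + 54 = 76820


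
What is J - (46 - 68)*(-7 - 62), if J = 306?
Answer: -1212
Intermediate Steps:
J - (46 - 68)*(-7 - 62) = 306 - (46 - 68)*(-7 - 62) = 306 - (-22)*(-69) = 306 - 1*1518 = 306 - 1518 = -1212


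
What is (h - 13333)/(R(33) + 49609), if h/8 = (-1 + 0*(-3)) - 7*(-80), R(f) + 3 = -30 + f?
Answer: -8861/49609 ≈ -0.17862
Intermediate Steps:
R(f) = -33 + f (R(f) = -3 + (-30 + f) = -33 + f)
h = 4472 (h = 8*((-1 + 0*(-3)) - 7*(-80)) = 8*((-1 + 0) + 560) = 8*(-1 + 560) = 8*559 = 4472)
(h - 13333)/(R(33) + 49609) = (4472 - 13333)/((-33 + 33) + 49609) = -8861/(0 + 49609) = -8861/49609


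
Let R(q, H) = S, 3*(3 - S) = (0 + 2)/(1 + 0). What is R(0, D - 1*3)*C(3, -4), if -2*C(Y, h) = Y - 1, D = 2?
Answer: -7/3 ≈ -2.3333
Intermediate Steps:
C(Y, h) = ½ - Y/2 (C(Y, h) = -(Y - 1)/2 = -(-1 + Y)/2 = ½ - Y/2)
S = 7/3 (S = 3 - (0 + 2)/(3*(1 + 0)) = 3 - 2/(3*1) = 3 - 2/3 = 3 - ⅓*2 = 3 - ⅔ = 7/3 ≈ 2.3333)
R(q, H) = 7/3
R(0, D - 1*3)*C(3, -4) = 7*(½ - ½*3)/3 = 7*(½ - 3/2)/3 = (7/3)*(-1) = -7/3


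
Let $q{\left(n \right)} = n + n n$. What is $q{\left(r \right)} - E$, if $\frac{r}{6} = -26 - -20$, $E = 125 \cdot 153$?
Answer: $-17865$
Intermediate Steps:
$E = 19125$
$r = -36$ ($r = 6 \left(-26 - -20\right) = 6 \left(-26 + 20\right) = 6 \left(-6\right) = -36$)
$q{\left(n \right)} = n + n^{2}$
$q{\left(r \right)} - E = - 36 \left(1 - 36\right) - 19125 = \left(-36\right) \left(-35\right) - 19125 = 1260 - 19125 = -17865$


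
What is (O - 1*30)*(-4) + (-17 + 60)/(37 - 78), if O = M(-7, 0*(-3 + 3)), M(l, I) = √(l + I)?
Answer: 4877/41 - 4*I*√7 ≈ 118.95 - 10.583*I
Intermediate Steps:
M(l, I) = √(I + l)
O = I*√7 (O = √(0*(-3 + 3) - 7) = √(0*0 - 7) = √(0 - 7) = √(-7) = I*√7 ≈ 2.6458*I)
(O - 1*30)*(-4) + (-17 + 60)/(37 - 78) = (I*√7 - 1*30)*(-4) + (-17 + 60)/(37 - 78) = (I*√7 - 30)*(-4) + 43/(-41) = (-30 + I*√7)*(-4) + 43*(-1/41) = (120 - 4*I*√7) - 43/41 = 4877/41 - 4*I*√7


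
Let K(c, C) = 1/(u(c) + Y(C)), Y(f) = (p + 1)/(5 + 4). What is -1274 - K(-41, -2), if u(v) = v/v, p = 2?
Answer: -5099/4 ≈ -1274.8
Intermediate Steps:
Y(f) = ⅓ (Y(f) = (2 + 1)/(5 + 4) = 3/9 = 3*(⅑) = ⅓)
u(v) = 1
K(c, C) = ¾ (K(c, C) = 1/(1 + ⅓) = 1/(4/3) = ¾)
-1274 - K(-41, -2) = -1274 - 1*¾ = -1274 - ¾ = -5099/4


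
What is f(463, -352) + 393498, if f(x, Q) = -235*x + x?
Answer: 285156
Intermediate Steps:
f(x, Q) = -234*x
f(463, -352) + 393498 = -234*463 + 393498 = -108342 + 393498 = 285156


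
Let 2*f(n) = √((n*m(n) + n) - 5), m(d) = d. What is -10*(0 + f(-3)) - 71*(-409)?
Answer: 29034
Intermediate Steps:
f(n) = √(-5 + n + n²)/2 (f(n) = √((n*n + n) - 5)/2 = √((n² + n) - 5)/2 = √((n + n²) - 5)/2 = √(-5 + n + n²)/2)
-10*(0 + f(-3)) - 71*(-409) = -10*(0 + √(-5 - 3 + (-3)²)/2) - 71*(-409) = -10*(0 + √(-5 - 3 + 9)/2) + 29039 = -10*(0 + √1/2) + 29039 = -10*(0 + (½)*1) + 29039 = -10*(0 + ½) + 29039 = -10*½ + 29039 = -5 + 29039 = 29034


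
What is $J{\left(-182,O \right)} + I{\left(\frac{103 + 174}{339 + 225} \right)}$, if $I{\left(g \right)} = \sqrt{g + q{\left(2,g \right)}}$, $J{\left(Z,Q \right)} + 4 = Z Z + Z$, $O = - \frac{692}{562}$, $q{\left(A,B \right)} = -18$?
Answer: $32938 + \frac{5 i \sqrt{55695}}{282} \approx 32938.0 + 4.1844 i$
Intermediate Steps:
$O = - \frac{346}{281}$ ($O = \left(-692\right) \frac{1}{562} = - \frac{346}{281} \approx -1.2313$)
$J{\left(Z,Q \right)} = -4 + Z + Z^{2}$ ($J{\left(Z,Q \right)} = -4 + \left(Z Z + Z\right) = -4 + \left(Z^{2} + Z\right) = -4 + \left(Z + Z^{2}\right) = -4 + Z + Z^{2}$)
$I{\left(g \right)} = \sqrt{-18 + g}$ ($I{\left(g \right)} = \sqrt{g - 18} = \sqrt{-18 + g}$)
$J{\left(-182,O \right)} + I{\left(\frac{103 + 174}{339 + 225} \right)} = \left(-4 - 182 + \left(-182\right)^{2}\right) + \sqrt{-18 + \frac{103 + 174}{339 + 225}} = \left(-4 - 182 + 33124\right) + \sqrt{-18 + \frac{277}{564}} = 32938 + \sqrt{-18 + 277 \cdot \frac{1}{564}} = 32938 + \sqrt{-18 + \frac{277}{564}} = 32938 + \sqrt{- \frac{9875}{564}} = 32938 + \frac{5 i \sqrt{55695}}{282}$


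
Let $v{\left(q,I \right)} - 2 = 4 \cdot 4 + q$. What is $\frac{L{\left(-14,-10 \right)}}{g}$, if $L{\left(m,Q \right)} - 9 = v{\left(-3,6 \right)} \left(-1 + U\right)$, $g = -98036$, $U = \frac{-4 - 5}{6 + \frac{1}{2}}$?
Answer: $\frac{87}{318617} \approx 0.00027305$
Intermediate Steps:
$U = - \frac{18}{13}$ ($U = - \frac{9}{6 + \frac{1}{2}} = - \frac{9}{\frac{13}{2}} = \left(-9\right) \frac{2}{13} = - \frac{18}{13} \approx -1.3846$)
$v{\left(q,I \right)} = 18 + q$ ($v{\left(q,I \right)} = 2 + \left(4 \cdot 4 + q\right) = 2 + \left(16 + q\right) = 18 + q$)
$L{\left(m,Q \right)} = - \frac{348}{13}$ ($L{\left(m,Q \right)} = 9 + \left(18 - 3\right) \left(-1 - \frac{18}{13}\right) = 9 + 15 \left(- \frac{31}{13}\right) = 9 - \frac{465}{13} = - \frac{348}{13}$)
$\frac{L{\left(-14,-10 \right)}}{g} = - \frac{348}{13 \left(-98036\right)} = \left(- \frac{348}{13}\right) \left(- \frac{1}{98036}\right) = \frac{87}{318617}$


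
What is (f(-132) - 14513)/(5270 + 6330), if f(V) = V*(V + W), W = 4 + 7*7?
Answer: -817/2320 ≈ -0.35216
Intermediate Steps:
W = 53 (W = 4 + 49 = 53)
f(V) = V*(53 + V) (f(V) = V*(V + 53) = V*(53 + V))
(f(-132) - 14513)/(5270 + 6330) = (-132*(53 - 132) - 14513)/(5270 + 6330) = (-132*(-79) - 14513)/11600 = (10428 - 14513)*(1/11600) = -4085*1/11600 = -817/2320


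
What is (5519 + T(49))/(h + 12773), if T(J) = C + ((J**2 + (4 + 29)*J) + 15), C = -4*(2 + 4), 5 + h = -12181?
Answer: 9528/587 ≈ 16.232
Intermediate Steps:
h = -12186 (h = -5 - 12181 = -12186)
C = -24 (C = -4*6 = -24)
T(J) = -9 + J**2 + 33*J (T(J) = -24 + ((J**2 + (4 + 29)*J) + 15) = -24 + ((J**2 + 33*J) + 15) = -24 + (15 + J**2 + 33*J) = -9 + J**2 + 33*J)
(5519 + T(49))/(h + 12773) = (5519 + (-9 + 49**2 + 33*49))/(-12186 + 12773) = (5519 + (-9 + 2401 + 1617))/587 = (5519 + 4009)*(1/587) = 9528*(1/587) = 9528/587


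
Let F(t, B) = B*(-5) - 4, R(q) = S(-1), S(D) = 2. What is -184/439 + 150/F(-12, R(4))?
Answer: -34213/3073 ≈ -11.133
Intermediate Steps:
R(q) = 2
F(t, B) = -4 - 5*B (F(t, B) = -5*B - 4 = -4 - 5*B)
-184/439 + 150/F(-12, R(4)) = -184/439 + 150/(-4 - 5*2) = -184*1/439 + 150/(-4 - 10) = -184/439 + 150/(-14) = -184/439 + 150*(-1/14) = -184/439 - 75/7 = -34213/3073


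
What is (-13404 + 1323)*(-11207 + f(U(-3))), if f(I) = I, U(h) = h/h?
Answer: 135379686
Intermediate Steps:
U(h) = 1
(-13404 + 1323)*(-11207 + f(U(-3))) = (-13404 + 1323)*(-11207 + 1) = -12081*(-11206) = 135379686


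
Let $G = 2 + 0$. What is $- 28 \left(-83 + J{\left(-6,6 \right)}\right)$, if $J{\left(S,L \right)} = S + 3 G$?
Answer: $2324$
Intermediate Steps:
$G = 2$
$J{\left(S,L \right)} = 6 + S$ ($J{\left(S,L \right)} = S + 3 \cdot 2 = S + 6 = 6 + S$)
$- 28 \left(-83 + J{\left(-6,6 \right)}\right) = - 28 \left(-83 + \left(6 - 6\right)\right) = - 28 \left(-83 + 0\right) = \left(-28\right) \left(-83\right) = 2324$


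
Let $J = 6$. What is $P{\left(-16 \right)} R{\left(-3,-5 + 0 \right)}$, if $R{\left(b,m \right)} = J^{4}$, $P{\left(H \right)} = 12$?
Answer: $15552$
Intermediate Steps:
$R{\left(b,m \right)} = 1296$ ($R{\left(b,m \right)} = 6^{4} = 1296$)
$P{\left(-16 \right)} R{\left(-3,-5 + 0 \right)} = 12 \cdot 1296 = 15552$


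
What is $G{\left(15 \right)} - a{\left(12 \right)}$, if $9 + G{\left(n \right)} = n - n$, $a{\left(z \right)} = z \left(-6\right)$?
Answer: $63$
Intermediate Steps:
$a{\left(z \right)} = - 6 z$
$G{\left(n \right)} = -9$ ($G{\left(n \right)} = -9 + \left(n - n\right) = -9 + 0 = -9$)
$G{\left(15 \right)} - a{\left(12 \right)} = -9 - \left(-6\right) 12 = -9 - -72 = -9 + 72 = 63$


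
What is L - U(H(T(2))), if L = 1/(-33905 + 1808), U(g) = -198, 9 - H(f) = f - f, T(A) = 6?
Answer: 6355205/32097 ≈ 198.00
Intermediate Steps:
H(f) = 9 (H(f) = 9 - (f - f) = 9 - 1*0 = 9 + 0 = 9)
L = -1/32097 (L = 1/(-32097) = -1/32097 ≈ -3.1156e-5)
L - U(H(T(2))) = -1/32097 - 1*(-198) = -1/32097 + 198 = 6355205/32097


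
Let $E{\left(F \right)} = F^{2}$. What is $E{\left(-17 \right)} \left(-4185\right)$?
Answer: $-1209465$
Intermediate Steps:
$E{\left(-17 \right)} \left(-4185\right) = \left(-17\right)^{2} \left(-4185\right) = 289 \left(-4185\right) = -1209465$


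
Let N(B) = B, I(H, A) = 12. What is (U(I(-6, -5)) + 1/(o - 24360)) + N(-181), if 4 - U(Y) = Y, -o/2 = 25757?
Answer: -14340187/75874 ≈ -189.00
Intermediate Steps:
o = -51514 (o = -2*25757 = -51514)
U(Y) = 4 - Y
(U(I(-6, -5)) + 1/(o - 24360)) + N(-181) = ((4 - 1*12) + 1/(-51514 - 24360)) - 181 = ((4 - 12) + 1/(-75874)) - 181 = (-8 - 1/75874) - 181 = -606993/75874 - 181 = -14340187/75874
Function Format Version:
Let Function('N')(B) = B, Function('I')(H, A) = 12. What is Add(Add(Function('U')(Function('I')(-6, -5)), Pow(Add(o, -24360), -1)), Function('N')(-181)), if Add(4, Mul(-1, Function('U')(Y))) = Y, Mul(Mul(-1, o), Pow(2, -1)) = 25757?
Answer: Rational(-14340187, 75874) ≈ -189.00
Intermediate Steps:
o = -51514 (o = Mul(-2, 25757) = -51514)
Function('U')(Y) = Add(4, Mul(-1, Y))
Add(Add(Function('U')(Function('I')(-6, -5)), Pow(Add(o, -24360), -1)), Function('N')(-181)) = Add(Add(Add(4, Mul(-1, 12)), Pow(Add(-51514, -24360), -1)), -181) = Add(Add(Add(4, -12), Pow(-75874, -1)), -181) = Add(Add(-8, Rational(-1, 75874)), -181) = Add(Rational(-606993, 75874), -181) = Rational(-14340187, 75874)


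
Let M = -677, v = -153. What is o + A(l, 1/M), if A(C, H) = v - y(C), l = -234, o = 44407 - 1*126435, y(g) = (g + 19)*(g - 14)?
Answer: -135501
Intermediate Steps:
y(g) = (-14 + g)*(19 + g) (y(g) = (19 + g)*(-14 + g) = (-14 + g)*(19 + g))
o = -82028 (o = 44407 - 126435 = -82028)
A(C, H) = 113 - C² - 5*C (A(C, H) = -153 - (-266 + C² + 5*C) = -153 + (266 - C² - 5*C) = 113 - C² - 5*C)
o + A(l, 1/M) = -82028 + (113 - 1*(-234)² - 5*(-234)) = -82028 + (113 - 1*54756 + 1170) = -82028 + (113 - 54756 + 1170) = -82028 - 53473 = -135501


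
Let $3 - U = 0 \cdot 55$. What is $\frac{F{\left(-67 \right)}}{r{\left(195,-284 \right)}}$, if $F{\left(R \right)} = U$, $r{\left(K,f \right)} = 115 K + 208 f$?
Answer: $- \frac{3}{36647} \approx -8.1862 \cdot 10^{-5}$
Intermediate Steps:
$U = 3$ ($U = 3 - 0 \cdot 55 = 3 - 0 = 3 + 0 = 3$)
$F{\left(R \right)} = 3$
$\frac{F{\left(-67 \right)}}{r{\left(195,-284 \right)}} = \frac{3}{115 \cdot 195 + 208 \left(-284\right)} = \frac{3}{22425 - 59072} = \frac{3}{-36647} = 3 \left(- \frac{1}{36647}\right) = - \frac{3}{36647}$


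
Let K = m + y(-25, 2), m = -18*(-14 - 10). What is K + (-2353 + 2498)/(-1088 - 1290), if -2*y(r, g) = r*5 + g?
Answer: 20231/41 ≈ 493.44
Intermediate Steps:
y(r, g) = -5*r/2 - g/2 (y(r, g) = -(r*5 + g)/2 = -(5*r + g)/2 = -(g + 5*r)/2 = -5*r/2 - g/2)
m = 432 (m = -18*(-24) = 432)
K = 987/2 (K = 432 + (-5/2*(-25) - ½*2) = 432 + (125/2 - 1) = 432 + 123/2 = 987/2 ≈ 493.50)
K + (-2353 + 2498)/(-1088 - 1290) = 987/2 + (-2353 + 2498)/(-1088 - 1290) = 987/2 + 145/(-2378) = 987/2 + 145*(-1/2378) = 987/2 - 5/82 = 20231/41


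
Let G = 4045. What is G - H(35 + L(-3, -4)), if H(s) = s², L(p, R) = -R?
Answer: 2524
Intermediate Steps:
G - H(35 + L(-3, -4)) = 4045 - (35 - 1*(-4))² = 4045 - (35 + 4)² = 4045 - 1*39² = 4045 - 1*1521 = 4045 - 1521 = 2524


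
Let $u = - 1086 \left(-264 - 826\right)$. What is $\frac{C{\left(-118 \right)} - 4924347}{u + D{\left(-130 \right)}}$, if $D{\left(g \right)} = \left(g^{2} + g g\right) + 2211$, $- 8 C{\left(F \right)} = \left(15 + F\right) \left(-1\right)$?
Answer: $- \frac{39394879}{9758008} \approx -4.0372$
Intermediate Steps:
$C{\left(F \right)} = \frac{15}{8} + \frac{F}{8}$ ($C{\left(F \right)} = - \frac{\left(15 + F\right) \left(-1\right)}{8} = - \frac{-15 - F}{8} = \frac{15}{8} + \frac{F}{8}$)
$u = 1183740$ ($u = \left(-1086\right) \left(-1090\right) = 1183740$)
$D{\left(g \right)} = 2211 + 2 g^{2}$ ($D{\left(g \right)} = \left(g^{2} + g^{2}\right) + 2211 = 2 g^{2} + 2211 = 2211 + 2 g^{2}$)
$\frac{C{\left(-118 \right)} - 4924347}{u + D{\left(-130 \right)}} = \frac{\left(\frac{15}{8} + \frac{1}{8} \left(-118\right)\right) - 4924347}{1183740 + \left(2211 + 2 \left(-130\right)^{2}\right)} = \frac{\left(\frac{15}{8} - \frac{59}{4}\right) - 4924347}{1183740 + \left(2211 + 2 \cdot 16900\right)} = \frac{- \frac{103}{8} - 4924347}{1183740 + \left(2211 + 33800\right)} = - \frac{39394879}{8 \left(1183740 + 36011\right)} = - \frac{39394879}{8 \cdot 1219751} = \left(- \frac{39394879}{8}\right) \frac{1}{1219751} = - \frac{39394879}{9758008}$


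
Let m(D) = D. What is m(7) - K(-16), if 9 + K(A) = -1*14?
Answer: 30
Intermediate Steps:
K(A) = -23 (K(A) = -9 - 1*14 = -9 - 14 = -23)
m(7) - K(-16) = 7 - 1*(-23) = 7 + 23 = 30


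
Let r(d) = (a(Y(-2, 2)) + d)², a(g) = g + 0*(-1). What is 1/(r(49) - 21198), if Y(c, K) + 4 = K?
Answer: -1/18989 ≈ -5.2662e-5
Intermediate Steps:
Y(c, K) = -4 + K
a(g) = g (a(g) = g + 0 = g)
r(d) = (-2 + d)² (r(d) = ((-4 + 2) + d)² = (-2 + d)²)
1/(r(49) - 21198) = 1/((-2 + 49)² - 21198) = 1/(47² - 21198) = 1/(2209 - 21198) = 1/(-18989) = -1/18989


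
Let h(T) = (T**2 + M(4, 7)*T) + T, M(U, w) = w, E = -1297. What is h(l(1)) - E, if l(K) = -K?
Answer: 1290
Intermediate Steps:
h(T) = T**2 + 8*T (h(T) = (T**2 + 7*T) + T = T**2 + 8*T)
h(l(1)) - E = (-1*1)*(8 - 1*1) - 1*(-1297) = -(8 - 1) + 1297 = -1*7 + 1297 = -7 + 1297 = 1290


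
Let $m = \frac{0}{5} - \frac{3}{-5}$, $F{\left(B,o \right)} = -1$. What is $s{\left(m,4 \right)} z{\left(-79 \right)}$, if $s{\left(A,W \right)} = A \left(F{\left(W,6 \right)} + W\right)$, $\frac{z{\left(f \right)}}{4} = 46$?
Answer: $\frac{1656}{5} \approx 331.2$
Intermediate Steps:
$z{\left(f \right)} = 184$ ($z{\left(f \right)} = 4 \cdot 46 = 184$)
$m = \frac{3}{5}$ ($m = 0 \cdot \frac{1}{5} - - \frac{3}{5} = 0 + \frac{3}{5} = \frac{3}{5} \approx 0.6$)
$s{\left(A,W \right)} = A \left(-1 + W\right)$
$s{\left(m,4 \right)} z{\left(-79 \right)} = \frac{3 \left(-1 + 4\right)}{5} \cdot 184 = \frac{3}{5} \cdot 3 \cdot 184 = \frac{9}{5} \cdot 184 = \frac{1656}{5}$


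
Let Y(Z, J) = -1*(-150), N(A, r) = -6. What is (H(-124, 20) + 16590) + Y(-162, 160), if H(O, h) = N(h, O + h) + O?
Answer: 16610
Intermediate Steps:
H(O, h) = -6 + O
Y(Z, J) = 150
(H(-124, 20) + 16590) + Y(-162, 160) = ((-6 - 124) + 16590) + 150 = (-130 + 16590) + 150 = 16460 + 150 = 16610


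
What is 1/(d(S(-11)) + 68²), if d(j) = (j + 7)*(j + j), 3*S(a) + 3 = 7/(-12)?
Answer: 648/2987365 ≈ 0.00021691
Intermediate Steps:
S(a) = -43/36 (S(a) = -1 + (7/(-12))/3 = -1 + (7*(-1/12))/3 = -1 + (⅓)*(-7/12) = -1 - 7/36 = -43/36)
d(j) = 2*j*(7 + j) (d(j) = (7 + j)*(2*j) = 2*j*(7 + j))
1/(d(S(-11)) + 68²) = 1/(2*(-43/36)*(7 - 43/36) + 68²) = 1/(2*(-43/36)*(209/36) + 4624) = 1/(-8987/648 + 4624) = 1/(2987365/648) = 648/2987365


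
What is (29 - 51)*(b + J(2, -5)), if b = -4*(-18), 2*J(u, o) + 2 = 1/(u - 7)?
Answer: -7799/5 ≈ -1559.8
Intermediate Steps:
J(u, o) = -1 + 1/(2*(-7 + u)) (J(u, o) = -1 + 1/(2*(u - 7)) = -1 + 1/(2*(-7 + u)))
b = 72
(29 - 51)*(b + J(2, -5)) = (29 - 51)*(72 + (15/2 - 1*2)/(-7 + 2)) = -22*(72 + (15/2 - 2)/(-5)) = -22*(72 - ⅕*11/2) = -22*(72 - 11/10) = -22*709/10 = -7799/5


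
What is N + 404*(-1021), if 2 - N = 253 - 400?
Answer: -412335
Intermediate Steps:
N = 149 (N = 2 - (253 - 400) = 2 - 1*(-147) = 2 + 147 = 149)
N + 404*(-1021) = 149 + 404*(-1021) = 149 - 412484 = -412335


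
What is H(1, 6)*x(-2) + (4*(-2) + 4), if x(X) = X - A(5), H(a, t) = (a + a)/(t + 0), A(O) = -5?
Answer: -3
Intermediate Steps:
H(a, t) = 2*a/t (H(a, t) = (2*a)/t = 2*a/t)
x(X) = 5 + X (x(X) = X - 1*(-5) = X + 5 = 5 + X)
H(1, 6)*x(-2) + (4*(-2) + 4) = (2*1/6)*(5 - 2) + (4*(-2) + 4) = (2*1*(⅙))*3 + (-8 + 4) = (⅓)*3 - 4 = 1 - 4 = -3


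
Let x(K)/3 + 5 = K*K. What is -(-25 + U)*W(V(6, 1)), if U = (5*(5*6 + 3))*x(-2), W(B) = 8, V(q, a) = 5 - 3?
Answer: 4160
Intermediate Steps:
V(q, a) = 2
x(K) = -15 + 3*K² (x(K) = -15 + 3*(K*K) = -15 + 3*K²)
U = -495 (U = (5*(5*6 + 3))*(-15 + 3*(-2)²) = (5*(30 + 3))*(-15 + 3*4) = (5*33)*(-15 + 12) = 165*(-3) = -495)
-(-25 + U)*W(V(6, 1)) = -(-25 - 495)*8 = -(-520)*8 = -1*(-4160) = 4160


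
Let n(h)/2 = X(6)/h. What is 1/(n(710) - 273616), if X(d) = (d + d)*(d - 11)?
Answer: -71/19426748 ≈ -3.6548e-6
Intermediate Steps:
X(d) = 2*d*(-11 + d) (X(d) = (2*d)*(-11 + d) = 2*d*(-11 + d))
n(h) = -120/h (n(h) = 2*((2*6*(-11 + 6))/h) = 2*((2*6*(-5))/h) = 2*(-60/h) = -120/h)
1/(n(710) - 273616) = 1/(-120/710 - 273616) = 1/(-120*1/710 - 273616) = 1/(-12/71 - 273616) = 1/(-19426748/71) = -71/19426748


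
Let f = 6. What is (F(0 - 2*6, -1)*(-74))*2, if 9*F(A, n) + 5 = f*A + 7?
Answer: 10360/9 ≈ 1151.1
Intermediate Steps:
F(A, n) = 2/9 + 2*A/3 (F(A, n) = -5/9 + (6*A + 7)/9 = -5/9 + (7 + 6*A)/9 = -5/9 + (7/9 + 2*A/3) = 2/9 + 2*A/3)
(F(0 - 2*6, -1)*(-74))*2 = ((2/9 + 2*(0 - 2*6)/3)*(-74))*2 = ((2/9 + 2*(0 - 12)/3)*(-74))*2 = ((2/9 + (⅔)*(-12))*(-74))*2 = ((2/9 - 8)*(-74))*2 = -70/9*(-74)*2 = (5180/9)*2 = 10360/9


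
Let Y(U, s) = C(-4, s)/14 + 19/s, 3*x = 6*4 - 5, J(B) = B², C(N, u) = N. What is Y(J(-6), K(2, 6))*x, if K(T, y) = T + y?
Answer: 741/56 ≈ 13.232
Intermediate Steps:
x = 19/3 (x = (6*4 - 5)/3 = (24 - 5)/3 = (⅓)*19 = 19/3 ≈ 6.3333)
Y(U, s) = -2/7 + 19/s (Y(U, s) = -4/14 + 19/s = -4*1/14 + 19/s = -2/7 + 19/s)
Y(J(-6), K(2, 6))*x = (-2/7 + 19/(2 + 6))*(19/3) = (-2/7 + 19/8)*(19/3) = (117/56)*(19/3) = 741/56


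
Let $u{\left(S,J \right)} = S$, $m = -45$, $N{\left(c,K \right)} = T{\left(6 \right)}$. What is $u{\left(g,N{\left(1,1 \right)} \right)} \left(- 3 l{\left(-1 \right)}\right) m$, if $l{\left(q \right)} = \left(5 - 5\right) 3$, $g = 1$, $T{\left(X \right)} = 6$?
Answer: $0$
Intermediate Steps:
$N{\left(c,K \right)} = 6$
$l{\left(q \right)} = 0$ ($l{\left(q \right)} = 0 \cdot 3 = 0$)
$u{\left(g,N{\left(1,1 \right)} \right)} \left(- 3 l{\left(-1 \right)}\right) m = 1 \left(\left(-3\right) 0\right) \left(-45\right) = 1 \cdot 0 \left(-45\right) = 0 \left(-45\right) = 0$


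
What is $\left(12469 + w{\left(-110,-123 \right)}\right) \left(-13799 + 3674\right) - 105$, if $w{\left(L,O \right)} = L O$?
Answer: $-263239980$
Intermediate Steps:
$\left(12469 + w{\left(-110,-123 \right)}\right) \left(-13799 + 3674\right) - 105 = \left(12469 - -13530\right) \left(-13799 + 3674\right) - 105 = \left(12469 + 13530\right) \left(-10125\right) - 105 = 25999 \left(-10125\right) - 105 = -263239875 - 105 = -263239980$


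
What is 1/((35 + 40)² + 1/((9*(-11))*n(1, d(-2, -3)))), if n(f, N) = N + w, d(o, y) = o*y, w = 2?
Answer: 792/4454999 ≈ 0.00017778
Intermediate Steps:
n(f, N) = 2 + N (n(f, N) = N + 2 = 2 + N)
1/((35 + 40)² + 1/((9*(-11))*n(1, d(-2, -3)))) = 1/((35 + 40)² + 1/((9*(-11))*(2 - 2*(-3)))) = 1/(75² + 1/(-99*(2 + 6))) = 1/(5625 + 1/(-99*8)) = 1/(5625 + 1/(-792)) = 1/(5625 - 1/792) = 1/(4454999/792) = 792/4454999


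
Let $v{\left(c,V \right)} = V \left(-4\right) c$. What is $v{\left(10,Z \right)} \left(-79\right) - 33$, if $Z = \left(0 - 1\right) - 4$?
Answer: $-15833$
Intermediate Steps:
$Z = -5$ ($Z = -1 - 4 = -5$)
$v{\left(c,V \right)} = - 4 V c$
$v{\left(10,Z \right)} \left(-79\right) - 33 = \left(-4\right) \left(-5\right) 10 \left(-79\right) - 33 = 200 \left(-79\right) - 33 = -15800 - 33 = -15833$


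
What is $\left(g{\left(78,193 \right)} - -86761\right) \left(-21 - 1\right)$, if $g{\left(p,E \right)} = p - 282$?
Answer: $-1904254$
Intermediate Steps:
$g{\left(p,E \right)} = -282 + p$
$\left(g{\left(78,193 \right)} - -86761\right) \left(-21 - 1\right) = \left(\left(-282 + 78\right) - -86761\right) \left(-21 - 1\right) = \left(-204 + 86761\right) \left(-21 - 1\right) = 86557 \left(-22\right) = -1904254$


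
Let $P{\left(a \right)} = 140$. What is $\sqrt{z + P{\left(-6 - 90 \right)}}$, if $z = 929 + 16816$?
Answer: $7 \sqrt{365} \approx 133.73$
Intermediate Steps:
$z = 17745$
$\sqrt{z + P{\left(-6 - 90 \right)}} = \sqrt{17745 + 140} = \sqrt{17885} = 7 \sqrt{365}$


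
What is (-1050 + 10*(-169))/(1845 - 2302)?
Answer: 2740/457 ≈ 5.9956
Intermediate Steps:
(-1050 + 10*(-169))/(1845 - 2302) = (-1050 - 1690)/(-457) = -2740*(-1/457) = 2740/457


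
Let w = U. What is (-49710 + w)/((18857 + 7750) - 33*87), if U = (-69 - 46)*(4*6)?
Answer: -8745/3956 ≈ -2.2106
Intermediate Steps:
U = -2760 (U = -115*24 = -2760)
w = -2760
(-49710 + w)/((18857 + 7750) - 33*87) = (-49710 - 2760)/((18857 + 7750) - 33*87) = -52470/(26607 - 2871) = -52470/23736 = -52470*1/23736 = -8745/3956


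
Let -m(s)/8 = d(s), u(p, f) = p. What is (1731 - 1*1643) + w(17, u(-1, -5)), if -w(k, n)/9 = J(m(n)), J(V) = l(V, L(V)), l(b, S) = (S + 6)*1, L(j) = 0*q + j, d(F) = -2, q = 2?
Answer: -110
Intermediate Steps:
m(s) = 16 (m(s) = -8*(-2) = 16)
L(j) = j (L(j) = 0*2 + j = 0 + j = j)
l(b, S) = 6 + S (l(b, S) = (6 + S)*1 = 6 + S)
J(V) = 6 + V
w(k, n) = -198 (w(k, n) = -9*(6 + 16) = -9*22 = -198)
(1731 - 1*1643) + w(17, u(-1, -5)) = (1731 - 1*1643) - 198 = (1731 - 1643) - 198 = 88 - 198 = -110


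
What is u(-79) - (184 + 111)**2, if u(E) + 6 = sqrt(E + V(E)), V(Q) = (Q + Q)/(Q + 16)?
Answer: -87031 + I*sqrt(33733)/21 ≈ -87031.0 + 8.746*I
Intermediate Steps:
V(Q) = 2*Q/(16 + Q) (V(Q) = (2*Q)/(16 + Q) = 2*Q/(16 + Q))
u(E) = -6 + sqrt(E + 2*E/(16 + E))
u(-79) - (184 + 111)**2 = (-6 + sqrt(-79*(18 - 79)/(16 - 79))) - (184 + 111)**2 = (-6 + sqrt(-79*(-61)/(-63))) - 1*295**2 = (-6 + sqrt(-79*(-1/63)*(-61))) - 1*87025 = (-6 + sqrt(-4819/63)) - 87025 = (-6 + I*sqrt(33733)/21) - 87025 = -87031 + I*sqrt(33733)/21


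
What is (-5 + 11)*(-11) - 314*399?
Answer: -125352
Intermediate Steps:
(-5 + 11)*(-11) - 314*399 = 6*(-11) - 125286 = -66 - 125286 = -125352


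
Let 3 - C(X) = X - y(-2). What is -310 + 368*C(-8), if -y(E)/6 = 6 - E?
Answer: -13926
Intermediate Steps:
y(E) = -36 + 6*E (y(E) = -6*(6 - E) = -36 + 6*E)
C(X) = -45 - X (C(X) = 3 - (X - (-36 + 6*(-2))) = 3 - (X - (-36 - 12)) = 3 - (X - 1*(-48)) = 3 - (X + 48) = 3 - (48 + X) = 3 + (-48 - X) = -45 - X)
-310 + 368*C(-8) = -310 + 368*(-45 - 1*(-8)) = -310 + 368*(-45 + 8) = -310 + 368*(-37) = -310 - 13616 = -13926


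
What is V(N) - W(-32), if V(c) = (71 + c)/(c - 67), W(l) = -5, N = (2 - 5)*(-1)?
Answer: 123/32 ≈ 3.8438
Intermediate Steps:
N = 3 (N = -3*(-1) = 3)
V(c) = (71 + c)/(-67 + c)
V(N) - W(-32) = (71 + 3)/(-67 + 3) - 1*(-5) = 74/(-64) + 5 = -1/64*74 + 5 = -37/32 + 5 = 123/32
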